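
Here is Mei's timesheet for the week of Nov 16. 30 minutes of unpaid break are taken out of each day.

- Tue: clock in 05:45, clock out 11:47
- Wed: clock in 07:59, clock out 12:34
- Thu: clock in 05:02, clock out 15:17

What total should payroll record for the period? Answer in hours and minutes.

19 h 22 min

Tue: 05:45–11:47 = 6 h 2 min; less 30 min break → 5 h 32 min
Wed: 07:59–12:34 = 4 h 35 min; less 30 min break → 4 h 5 min
Thu: 05:02–15:17 = 10 h 15 min; less 30 min break → 9 h 45 min
Total: 5 h 32 min + 4 h 5 min + 9 h 45 min = 19 h 22 min.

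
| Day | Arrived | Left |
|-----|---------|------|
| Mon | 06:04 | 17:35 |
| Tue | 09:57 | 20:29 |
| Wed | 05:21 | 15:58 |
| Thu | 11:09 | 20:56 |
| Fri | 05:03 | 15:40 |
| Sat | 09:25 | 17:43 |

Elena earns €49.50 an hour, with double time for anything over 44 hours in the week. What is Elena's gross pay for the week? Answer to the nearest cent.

€3897.30

Mon: 06:04–17:35 = 11 h 31 min
Tue: 09:57–20:29 = 10 h 32 min
Wed: 05:21–15:58 = 10 h 37 min
Thu: 11:09–20:56 = 9 h 47 min
Fri: 05:03–15:40 = 10 h 37 min
Sat: 09:25–17:43 = 8 h 18 min
Total worked: 61 h 22 min = 3682 min.
Regular 44 h 0 min = 2640 min at €49.50/h; overtime 17 h 22 min = 1042 min at €99.00/h.
Pay = (2640 × €49.50 + 1042 × €99.00) ÷ 60 = €3897.30.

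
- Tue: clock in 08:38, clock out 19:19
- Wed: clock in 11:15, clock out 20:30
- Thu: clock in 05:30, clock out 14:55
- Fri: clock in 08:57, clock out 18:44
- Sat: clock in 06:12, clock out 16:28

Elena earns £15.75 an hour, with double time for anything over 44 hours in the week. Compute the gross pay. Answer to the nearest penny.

Tue: 08:38–19:19 = 10 h 41 min
Wed: 11:15–20:30 = 9 h 15 min
Thu: 05:30–14:55 = 9 h 25 min
Fri: 08:57–18:44 = 9 h 47 min
Sat: 06:12–16:28 = 10 h 16 min
Total worked: 49 h 24 min = 2964 min.
Regular 44 h 0 min = 2640 min at £15.75/h; overtime 5 h 24 min = 324 min at £31.50/h.
Pay = (2640 × £15.75 + 324 × £31.50) ÷ 60 = £863.10.

£863.10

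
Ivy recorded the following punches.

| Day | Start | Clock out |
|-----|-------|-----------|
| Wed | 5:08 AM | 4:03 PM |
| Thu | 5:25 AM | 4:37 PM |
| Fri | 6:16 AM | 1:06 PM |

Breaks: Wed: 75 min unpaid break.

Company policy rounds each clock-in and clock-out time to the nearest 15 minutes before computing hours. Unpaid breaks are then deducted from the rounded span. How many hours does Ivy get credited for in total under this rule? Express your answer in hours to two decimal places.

27.25 hours

Wed: in 5:08 AM→5:15 AM, out 4:03 PM→4:00 PM; 10 h 45 min − 75 min = 9 h 30 min
Thu: in 5:25 AM→5:30 AM, out 4:37 PM→4:30 PM; 11 h 0 min
Fri: in 6:16 AM→6:15 AM, out 1:06 PM→1:00 PM; 6 h 45 min
Total credited: 27 h 15 min.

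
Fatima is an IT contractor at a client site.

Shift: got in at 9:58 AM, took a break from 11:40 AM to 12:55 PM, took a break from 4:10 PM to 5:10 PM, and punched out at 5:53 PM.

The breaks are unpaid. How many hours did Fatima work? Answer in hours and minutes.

5 h 40 min

Shift: 9:58 AM–5:53 PM = 7 h 55 min; less 135 min break → 5 h 40 min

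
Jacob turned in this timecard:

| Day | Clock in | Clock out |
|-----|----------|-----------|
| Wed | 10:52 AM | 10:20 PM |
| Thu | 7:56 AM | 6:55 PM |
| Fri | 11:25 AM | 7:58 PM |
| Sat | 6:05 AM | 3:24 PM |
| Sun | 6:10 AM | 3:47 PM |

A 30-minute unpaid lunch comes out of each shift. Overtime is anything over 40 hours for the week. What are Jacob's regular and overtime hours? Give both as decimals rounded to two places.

Wed: 10:52 AM–10:20 PM = 11 h 28 min; less 30 min break → 10 h 58 min
Thu: 7:56 AM–6:55 PM = 10 h 59 min; less 30 min break → 10 h 29 min
Fri: 11:25 AM–7:58 PM = 8 h 33 min; less 30 min break → 8 h 3 min
Sat: 6:05 AM–3:24 PM = 9 h 19 min; less 30 min break → 8 h 49 min
Sun: 6:10 AM–3:47 PM = 9 h 37 min; less 30 min break → 9 h 7 min
Total worked: 47 h 26 min = 47.43 h.
Threshold 40 h → overtime 7 h 26 min, regular 40 h 0 min.

Regular 40.00 hours, overtime 7.43 hours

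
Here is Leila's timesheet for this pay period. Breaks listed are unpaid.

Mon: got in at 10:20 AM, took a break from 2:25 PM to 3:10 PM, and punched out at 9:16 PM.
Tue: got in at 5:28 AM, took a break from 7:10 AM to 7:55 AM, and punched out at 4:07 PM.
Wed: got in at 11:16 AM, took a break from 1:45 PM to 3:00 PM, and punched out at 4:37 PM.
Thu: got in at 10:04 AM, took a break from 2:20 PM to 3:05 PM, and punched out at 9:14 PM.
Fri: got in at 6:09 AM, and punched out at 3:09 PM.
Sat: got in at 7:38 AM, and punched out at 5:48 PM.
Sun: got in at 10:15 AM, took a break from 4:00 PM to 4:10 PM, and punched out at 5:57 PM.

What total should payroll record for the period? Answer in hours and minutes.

Mon: 10:20 AM–9:16 PM = 10 h 56 min; less 45 min break → 10 h 11 min
Tue: 5:28 AM–4:07 PM = 10 h 39 min; less 45 min break → 9 h 54 min
Wed: 11:16 AM–4:37 PM = 5 h 21 min; less 75 min break → 4 h 6 min
Thu: 10:04 AM–9:14 PM = 11 h 10 min; less 45 min break → 10 h 25 min
Fri: 6:09 AM–3:09 PM = 9 h 0 min
Sat: 7:38 AM–5:48 PM = 10 h 10 min
Sun: 10:15 AM–5:57 PM = 7 h 42 min; less 10 min break → 7 h 32 min
Total: 10 h 11 min + 9 h 54 min + 4 h 6 min + 10 h 25 min + 9 h 0 min + 10 h 10 min + 7 h 32 min = 61 h 18 min.

61 h 18 min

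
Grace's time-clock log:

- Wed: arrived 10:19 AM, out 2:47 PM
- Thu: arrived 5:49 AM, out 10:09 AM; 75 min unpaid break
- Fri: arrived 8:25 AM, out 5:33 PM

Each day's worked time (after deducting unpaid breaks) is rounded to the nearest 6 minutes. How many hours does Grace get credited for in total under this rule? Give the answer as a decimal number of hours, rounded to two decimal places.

16.70 hours

Wed: 10:19 AM–2:47 PM = 4 h 28 min → rounds to 4 h 30 min
Thu: 5:49 AM–10:09 AM = 4 h 20 min − 75 min = 3 h 5 min → rounds to 3 h 6 min
Fri: 8:25 AM–5:33 PM = 9 h 8 min → rounds to 9 h 6 min
Total credited: 16 h 42 min.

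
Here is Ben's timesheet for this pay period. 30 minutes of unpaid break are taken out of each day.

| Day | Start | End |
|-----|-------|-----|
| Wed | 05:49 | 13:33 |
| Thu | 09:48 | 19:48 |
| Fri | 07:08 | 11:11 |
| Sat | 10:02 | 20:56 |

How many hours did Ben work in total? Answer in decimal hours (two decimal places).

30.68 hours

Wed: 05:49–13:33 = 7 h 44 min; less 30 min break → 7 h 14 min
Thu: 09:48–19:48 = 10 h 0 min; less 30 min break → 9 h 30 min
Fri: 07:08–11:11 = 4 h 3 min; less 30 min break → 3 h 33 min
Sat: 10:02–20:56 = 10 h 54 min; less 30 min break → 10 h 24 min
Total: 7 h 14 min + 9 h 30 min + 3 h 33 min + 10 h 24 min = 30 h 41 min.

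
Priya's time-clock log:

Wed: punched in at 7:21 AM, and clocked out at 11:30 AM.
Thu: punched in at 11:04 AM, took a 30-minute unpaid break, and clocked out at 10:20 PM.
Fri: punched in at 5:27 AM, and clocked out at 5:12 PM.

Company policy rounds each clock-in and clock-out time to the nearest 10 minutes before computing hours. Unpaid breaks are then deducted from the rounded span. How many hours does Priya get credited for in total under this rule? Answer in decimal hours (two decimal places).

26.67 hours

Wed: in 7:21 AM→7:20 AM, out 11:30 AM→11:30 AM; 4 h 10 min
Thu: in 11:04 AM→11:00 AM, out 10:20 PM→10:20 PM; 11 h 20 min − 30 min = 10 h 50 min
Fri: in 5:27 AM→5:30 AM, out 5:12 PM→5:10 PM; 11 h 40 min
Total credited: 26 h 40 min.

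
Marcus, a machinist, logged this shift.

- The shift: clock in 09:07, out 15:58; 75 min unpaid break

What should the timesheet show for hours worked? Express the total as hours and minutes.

The shift: 09:07–15:58 = 6 h 51 min; less 75 min break → 5 h 36 min

5 h 36 min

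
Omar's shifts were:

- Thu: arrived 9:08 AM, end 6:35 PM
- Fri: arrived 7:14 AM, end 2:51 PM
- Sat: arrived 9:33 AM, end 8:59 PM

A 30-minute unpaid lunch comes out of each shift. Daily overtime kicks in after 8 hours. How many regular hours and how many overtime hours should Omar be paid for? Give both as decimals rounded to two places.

Regular 23.12 hours, overtime 3.88 hours

Thu: 9:08 AM–6:35 PM = 9 h 27 min; less 30 min break → 8 h 57 min
Fri: 7:14 AM–2:51 PM = 7 h 37 min; less 30 min break → 7 h 7 min
Sat: 9:33 AM–8:59 PM = 11 h 26 min; less 30 min break → 10 h 56 min
Thu reg 8 h 0 min / OT 0 h 57 min; Fri reg 7 h 7 min / OT 0 h 0 min; Sat reg 8 h 0 min / OT 2 h 56 min.
Totals: regular 23 h 7 min, overtime 3 h 53 min.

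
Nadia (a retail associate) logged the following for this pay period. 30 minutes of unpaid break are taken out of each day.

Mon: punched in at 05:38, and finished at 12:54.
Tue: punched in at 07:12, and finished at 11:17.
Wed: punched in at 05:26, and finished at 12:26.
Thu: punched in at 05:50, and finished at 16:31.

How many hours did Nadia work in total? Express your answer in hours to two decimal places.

Mon: 05:38–12:54 = 7 h 16 min; less 30 min break → 6 h 46 min
Tue: 07:12–11:17 = 4 h 5 min; less 30 min break → 3 h 35 min
Wed: 05:26–12:26 = 7 h 0 min; less 30 min break → 6 h 30 min
Thu: 05:50–16:31 = 10 h 41 min; less 30 min break → 10 h 11 min
Total: 6 h 46 min + 3 h 35 min + 6 h 30 min + 10 h 11 min = 27 h 2 min.

27.03 hours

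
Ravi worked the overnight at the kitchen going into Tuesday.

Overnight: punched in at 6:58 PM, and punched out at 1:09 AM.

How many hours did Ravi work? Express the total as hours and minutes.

Overnight: 6:58 PM → midnight = 5 h 2 min; midnight → 1:09 AM = 1 h 9 min; span 6 h 11 min

6 h 11 min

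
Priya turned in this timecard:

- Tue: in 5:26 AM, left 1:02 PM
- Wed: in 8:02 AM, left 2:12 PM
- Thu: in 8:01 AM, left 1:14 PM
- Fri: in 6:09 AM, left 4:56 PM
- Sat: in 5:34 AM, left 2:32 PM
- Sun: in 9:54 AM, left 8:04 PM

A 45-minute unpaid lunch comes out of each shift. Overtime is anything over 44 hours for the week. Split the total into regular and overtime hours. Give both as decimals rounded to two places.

Tue: 5:26 AM–1:02 PM = 7 h 36 min; less 45 min break → 6 h 51 min
Wed: 8:02 AM–2:12 PM = 6 h 10 min; less 45 min break → 5 h 25 min
Thu: 8:01 AM–1:14 PM = 5 h 13 min; less 45 min break → 4 h 28 min
Fri: 6:09 AM–4:56 PM = 10 h 47 min; less 45 min break → 10 h 2 min
Sat: 5:34 AM–2:32 PM = 8 h 58 min; less 45 min break → 8 h 13 min
Sun: 9:54 AM–8:04 PM = 10 h 10 min; less 45 min break → 9 h 25 min
Total worked: 44 h 24 min = 44.40 h.
Threshold 44 h → overtime 0 h 24 min, regular 44 h 0 min.

Regular 44.00 hours, overtime 0.40 hours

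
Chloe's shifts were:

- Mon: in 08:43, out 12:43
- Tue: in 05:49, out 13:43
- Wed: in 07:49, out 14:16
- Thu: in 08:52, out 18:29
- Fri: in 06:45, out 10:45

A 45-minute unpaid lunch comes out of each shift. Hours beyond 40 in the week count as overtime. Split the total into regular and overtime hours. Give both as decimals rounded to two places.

Regular 28.22 hours, overtime 0.00 hours

Mon: 08:43–12:43 = 4 h 0 min; less 45 min break → 3 h 15 min
Tue: 05:49–13:43 = 7 h 54 min; less 45 min break → 7 h 9 min
Wed: 07:49–14:16 = 6 h 27 min; less 45 min break → 5 h 42 min
Thu: 08:52–18:29 = 9 h 37 min; less 45 min break → 8 h 52 min
Fri: 06:45–10:45 = 4 h 0 min; less 45 min break → 3 h 15 min
Total worked: 28 h 13 min = 28.22 h.
Threshold 40 h → overtime 0 h 0 min, regular 28 h 13 min.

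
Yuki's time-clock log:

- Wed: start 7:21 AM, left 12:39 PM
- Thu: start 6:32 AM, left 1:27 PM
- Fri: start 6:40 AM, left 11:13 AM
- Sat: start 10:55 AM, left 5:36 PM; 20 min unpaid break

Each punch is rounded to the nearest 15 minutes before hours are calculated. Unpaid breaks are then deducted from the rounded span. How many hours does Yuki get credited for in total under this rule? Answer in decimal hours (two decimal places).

23.17 hours

Wed: in 7:21 AM→7:15 AM, out 12:39 PM→12:45 PM; 5 h 30 min
Thu: in 6:32 AM→6:30 AM, out 1:27 PM→1:30 PM; 7 h 0 min
Fri: in 6:40 AM→6:45 AM, out 11:13 AM→11:15 AM; 4 h 30 min
Sat: in 10:55 AM→11:00 AM, out 5:36 PM→5:30 PM; 6 h 30 min − 20 min = 6 h 10 min
Total credited: 23 h 10 min.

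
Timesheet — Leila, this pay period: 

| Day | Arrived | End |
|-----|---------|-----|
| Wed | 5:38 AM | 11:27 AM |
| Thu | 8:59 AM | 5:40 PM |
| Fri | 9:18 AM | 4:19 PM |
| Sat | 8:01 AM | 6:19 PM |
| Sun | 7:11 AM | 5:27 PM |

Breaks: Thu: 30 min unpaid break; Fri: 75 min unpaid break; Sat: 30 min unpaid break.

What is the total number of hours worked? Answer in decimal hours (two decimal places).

Wed: 5:38 AM–11:27 AM = 5 h 49 min
Thu: 8:59 AM–5:40 PM = 8 h 41 min; less 30 min break → 8 h 11 min
Fri: 9:18 AM–4:19 PM = 7 h 1 min; less 75 min break → 5 h 46 min
Sat: 8:01 AM–6:19 PM = 10 h 18 min; less 30 min break → 9 h 48 min
Sun: 7:11 AM–5:27 PM = 10 h 16 min
Total: 5 h 49 min + 8 h 11 min + 5 h 46 min + 9 h 48 min + 10 h 16 min = 39 h 50 min.

39.83 hours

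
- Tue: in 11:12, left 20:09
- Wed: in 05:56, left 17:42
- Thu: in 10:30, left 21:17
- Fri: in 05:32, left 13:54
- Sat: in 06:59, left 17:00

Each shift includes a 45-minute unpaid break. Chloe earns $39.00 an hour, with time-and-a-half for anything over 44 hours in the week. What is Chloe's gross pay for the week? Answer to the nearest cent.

Tue: 11:12–20:09 = 8 h 57 min; less 45 min break → 8 h 12 min
Wed: 05:56–17:42 = 11 h 46 min; less 45 min break → 11 h 1 min
Thu: 10:30–21:17 = 10 h 47 min; less 45 min break → 10 h 2 min
Fri: 05:32–13:54 = 8 h 22 min; less 45 min break → 7 h 37 min
Sat: 06:59–17:00 = 10 h 1 min; less 45 min break → 9 h 16 min
Total worked: 46 h 8 min = 2768 min.
Regular 44 h 0 min = 2640 min at $39.00/h; overtime 2 h 8 min = 128 min at $58.50/h.
Pay = (2640 × $39.00 + 128 × $58.50) ÷ 60 = $1840.80.

$1840.80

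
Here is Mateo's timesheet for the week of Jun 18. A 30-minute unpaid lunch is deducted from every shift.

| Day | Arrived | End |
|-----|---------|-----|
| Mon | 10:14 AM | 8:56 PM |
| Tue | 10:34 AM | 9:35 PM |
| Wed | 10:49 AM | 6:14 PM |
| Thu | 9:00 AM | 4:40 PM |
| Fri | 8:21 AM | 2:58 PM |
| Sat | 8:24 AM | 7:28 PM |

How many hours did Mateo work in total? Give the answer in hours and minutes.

Mon: 10:14 AM–8:56 PM = 10 h 42 min; less 30 min break → 10 h 12 min
Tue: 10:34 AM–9:35 PM = 11 h 1 min; less 30 min break → 10 h 31 min
Wed: 10:49 AM–6:14 PM = 7 h 25 min; less 30 min break → 6 h 55 min
Thu: 9:00 AM–4:40 PM = 7 h 40 min; less 30 min break → 7 h 10 min
Fri: 8:21 AM–2:58 PM = 6 h 37 min; less 30 min break → 6 h 7 min
Sat: 8:24 AM–7:28 PM = 11 h 4 min; less 30 min break → 10 h 34 min
Total: 10 h 12 min + 10 h 31 min + 6 h 55 min + 7 h 10 min + 6 h 7 min + 10 h 34 min = 51 h 29 min.

51 h 29 min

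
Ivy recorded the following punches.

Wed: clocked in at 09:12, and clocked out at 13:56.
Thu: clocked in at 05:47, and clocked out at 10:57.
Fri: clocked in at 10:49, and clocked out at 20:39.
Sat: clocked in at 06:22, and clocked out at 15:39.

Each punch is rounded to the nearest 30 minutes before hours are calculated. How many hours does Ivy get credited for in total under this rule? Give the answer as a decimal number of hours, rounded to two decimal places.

28.50 hours

Wed: in 09:12→09:00, out 13:56→14:00; 5 h 0 min
Thu: in 05:47→06:00, out 10:57→11:00; 5 h 0 min
Fri: in 10:49→11:00, out 20:39→20:30; 9 h 30 min
Sat: in 06:22→06:30, out 15:39→15:30; 9 h 0 min
Total credited: 28 h 30 min.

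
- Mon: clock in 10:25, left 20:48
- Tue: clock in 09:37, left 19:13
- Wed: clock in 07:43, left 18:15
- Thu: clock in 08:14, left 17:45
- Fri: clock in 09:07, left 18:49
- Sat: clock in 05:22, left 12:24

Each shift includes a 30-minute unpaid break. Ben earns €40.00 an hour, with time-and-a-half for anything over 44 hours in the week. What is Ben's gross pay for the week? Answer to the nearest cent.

€2346.00

Mon: 10:25–20:48 = 10 h 23 min; less 30 min break → 9 h 53 min
Tue: 09:37–19:13 = 9 h 36 min; less 30 min break → 9 h 6 min
Wed: 07:43–18:15 = 10 h 32 min; less 30 min break → 10 h 2 min
Thu: 08:14–17:45 = 9 h 31 min; less 30 min break → 9 h 1 min
Fri: 09:07–18:49 = 9 h 42 min; less 30 min break → 9 h 12 min
Sat: 05:22–12:24 = 7 h 2 min; less 30 min break → 6 h 32 min
Total worked: 53 h 46 min = 3226 min.
Regular 44 h 0 min = 2640 min at €40.00/h; overtime 9 h 46 min = 586 min at €60.00/h.
Pay = (2640 × €40.00 + 586 × €60.00) ÷ 60 = €2346.00.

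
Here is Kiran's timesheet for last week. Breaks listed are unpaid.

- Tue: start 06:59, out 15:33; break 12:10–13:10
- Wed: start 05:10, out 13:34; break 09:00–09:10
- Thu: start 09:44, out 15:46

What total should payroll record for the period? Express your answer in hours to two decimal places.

Tue: 06:59–15:33 = 8 h 34 min; less 60 min break → 7 h 34 min
Wed: 05:10–13:34 = 8 h 24 min; less 10 min break → 8 h 14 min
Thu: 09:44–15:46 = 6 h 2 min
Total: 7 h 34 min + 8 h 14 min + 6 h 2 min = 21 h 50 min.

21.83 hours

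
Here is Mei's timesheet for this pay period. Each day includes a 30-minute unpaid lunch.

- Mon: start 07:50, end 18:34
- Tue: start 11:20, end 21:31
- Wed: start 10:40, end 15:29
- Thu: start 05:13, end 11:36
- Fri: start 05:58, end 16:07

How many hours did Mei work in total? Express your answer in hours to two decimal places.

39.77 hours

Mon: 07:50–18:34 = 10 h 44 min; less 30 min break → 10 h 14 min
Tue: 11:20–21:31 = 10 h 11 min; less 30 min break → 9 h 41 min
Wed: 10:40–15:29 = 4 h 49 min; less 30 min break → 4 h 19 min
Thu: 05:13–11:36 = 6 h 23 min; less 30 min break → 5 h 53 min
Fri: 05:58–16:07 = 10 h 9 min; less 30 min break → 9 h 39 min
Total: 10 h 14 min + 9 h 41 min + 4 h 19 min + 5 h 53 min + 9 h 39 min = 39 h 46 min.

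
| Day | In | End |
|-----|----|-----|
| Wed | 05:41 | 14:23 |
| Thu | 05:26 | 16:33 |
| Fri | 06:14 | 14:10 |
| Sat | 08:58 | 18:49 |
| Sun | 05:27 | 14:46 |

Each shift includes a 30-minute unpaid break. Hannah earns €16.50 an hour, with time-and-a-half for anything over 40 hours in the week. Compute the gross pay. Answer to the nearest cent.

Wed: 05:41–14:23 = 8 h 42 min; less 30 min break → 8 h 12 min
Thu: 05:26–16:33 = 11 h 7 min; less 30 min break → 10 h 37 min
Fri: 06:14–14:10 = 7 h 56 min; less 30 min break → 7 h 26 min
Sat: 08:58–18:49 = 9 h 51 min; less 30 min break → 9 h 21 min
Sun: 05:27–14:46 = 9 h 19 min; less 30 min break → 8 h 49 min
Total worked: 44 h 25 min = 2665 min.
Regular 40 h 0 min = 2400 min at €16.50/h; overtime 4 h 25 min = 265 min at €24.75/h.
Pay = (2400 × €16.50 + 265 × €24.75) ÷ 60 = €769.31.

€769.31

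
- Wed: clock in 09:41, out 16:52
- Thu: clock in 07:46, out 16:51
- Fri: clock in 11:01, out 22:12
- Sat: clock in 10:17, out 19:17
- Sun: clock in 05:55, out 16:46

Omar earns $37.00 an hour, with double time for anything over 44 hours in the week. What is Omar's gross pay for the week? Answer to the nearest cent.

Wed: 09:41–16:52 = 7 h 11 min
Thu: 07:46–16:51 = 9 h 5 min
Fri: 11:01–22:12 = 11 h 11 min
Sat: 10:17–19:17 = 9 h 0 min
Sun: 05:55–16:46 = 10 h 51 min
Total worked: 47 h 18 min = 2838 min.
Regular 44 h 0 min = 2640 min at $37.00/h; overtime 3 h 18 min = 198 min at $74.00/h.
Pay = (2640 × $37.00 + 198 × $74.00) ÷ 60 = $1872.20.

$1872.20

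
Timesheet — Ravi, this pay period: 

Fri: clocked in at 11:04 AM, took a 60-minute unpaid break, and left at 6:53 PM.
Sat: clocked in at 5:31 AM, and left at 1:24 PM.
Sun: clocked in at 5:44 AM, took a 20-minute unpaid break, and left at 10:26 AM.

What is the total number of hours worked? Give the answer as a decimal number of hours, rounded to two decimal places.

19.07 hours

Fri: 11:04 AM–6:53 PM = 7 h 49 min; less 60 min break → 6 h 49 min
Sat: 5:31 AM–1:24 PM = 7 h 53 min
Sun: 5:44 AM–10:26 AM = 4 h 42 min; less 20 min break → 4 h 22 min
Total: 6 h 49 min + 7 h 53 min + 4 h 22 min = 19 h 4 min.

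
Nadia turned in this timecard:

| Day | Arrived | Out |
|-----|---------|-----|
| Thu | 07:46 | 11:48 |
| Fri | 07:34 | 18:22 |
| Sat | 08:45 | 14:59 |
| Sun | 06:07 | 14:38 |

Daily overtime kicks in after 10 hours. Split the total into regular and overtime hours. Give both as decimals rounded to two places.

Thu: 07:46–11:48 = 4 h 2 min
Fri: 07:34–18:22 = 10 h 48 min
Sat: 08:45–14:59 = 6 h 14 min
Sun: 06:07–14:38 = 8 h 31 min
Thu reg 4 h 2 min / OT 0 h 0 min; Fri reg 10 h 0 min / OT 0 h 48 min; Sat reg 6 h 14 min / OT 0 h 0 min; Sun reg 8 h 31 min / OT 0 h 0 min.
Totals: regular 28 h 47 min, overtime 0 h 48 min.

Regular 28.78 hours, overtime 0.80 hours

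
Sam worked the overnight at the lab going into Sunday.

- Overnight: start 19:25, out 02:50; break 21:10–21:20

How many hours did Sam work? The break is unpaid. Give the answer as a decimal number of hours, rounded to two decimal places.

7.25 hours

Overnight: 19:25 → midnight = 4 h 35 min; midnight → 02:50 = 2 h 50 min; span 7 h 25 min; less 10 min break → 7 h 15 min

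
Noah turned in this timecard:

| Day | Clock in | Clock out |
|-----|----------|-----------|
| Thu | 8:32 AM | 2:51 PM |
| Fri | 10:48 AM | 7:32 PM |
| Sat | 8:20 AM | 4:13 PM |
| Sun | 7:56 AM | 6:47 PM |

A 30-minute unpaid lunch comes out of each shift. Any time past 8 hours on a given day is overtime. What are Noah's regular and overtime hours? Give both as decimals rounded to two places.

Thu: 8:32 AM–2:51 PM = 6 h 19 min; less 30 min break → 5 h 49 min
Fri: 10:48 AM–7:32 PM = 8 h 44 min; less 30 min break → 8 h 14 min
Sat: 8:20 AM–4:13 PM = 7 h 53 min; less 30 min break → 7 h 23 min
Sun: 7:56 AM–6:47 PM = 10 h 51 min; less 30 min break → 10 h 21 min
Thu reg 5 h 49 min / OT 0 h 0 min; Fri reg 8 h 0 min / OT 0 h 14 min; Sat reg 7 h 23 min / OT 0 h 0 min; Sun reg 8 h 0 min / OT 2 h 21 min.
Totals: regular 29 h 12 min, overtime 2 h 35 min.

Regular 29.20 hours, overtime 2.58 hours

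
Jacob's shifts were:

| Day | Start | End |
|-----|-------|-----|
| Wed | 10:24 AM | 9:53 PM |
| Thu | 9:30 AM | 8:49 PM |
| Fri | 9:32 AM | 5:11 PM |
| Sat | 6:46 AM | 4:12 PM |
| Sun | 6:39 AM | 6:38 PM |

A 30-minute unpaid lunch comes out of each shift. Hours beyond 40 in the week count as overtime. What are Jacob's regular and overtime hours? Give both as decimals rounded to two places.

Regular 40.00 hours, overtime 9.37 hours

Wed: 10:24 AM–9:53 PM = 11 h 29 min; less 30 min break → 10 h 59 min
Thu: 9:30 AM–8:49 PM = 11 h 19 min; less 30 min break → 10 h 49 min
Fri: 9:32 AM–5:11 PM = 7 h 39 min; less 30 min break → 7 h 9 min
Sat: 6:46 AM–4:12 PM = 9 h 26 min; less 30 min break → 8 h 56 min
Sun: 6:39 AM–6:38 PM = 11 h 59 min; less 30 min break → 11 h 29 min
Total worked: 49 h 22 min = 49.37 h.
Threshold 40 h → overtime 9 h 22 min, regular 40 h 0 min.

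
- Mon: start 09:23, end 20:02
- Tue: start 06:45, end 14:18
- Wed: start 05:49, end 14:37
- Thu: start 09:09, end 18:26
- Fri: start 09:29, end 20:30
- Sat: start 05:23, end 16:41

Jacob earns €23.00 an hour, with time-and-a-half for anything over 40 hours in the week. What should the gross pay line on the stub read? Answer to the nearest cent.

€1561.70

Mon: 09:23–20:02 = 10 h 39 min
Tue: 06:45–14:18 = 7 h 33 min
Wed: 05:49–14:37 = 8 h 48 min
Thu: 09:09–18:26 = 9 h 17 min
Fri: 09:29–20:30 = 11 h 1 min
Sat: 05:23–16:41 = 11 h 18 min
Total worked: 58 h 36 min = 3516 min.
Regular 40 h 0 min = 2400 min at €23.00/h; overtime 18 h 36 min = 1116 min at €34.50/h.
Pay = (2400 × €23.00 + 1116 × €34.50) ÷ 60 = €1561.70.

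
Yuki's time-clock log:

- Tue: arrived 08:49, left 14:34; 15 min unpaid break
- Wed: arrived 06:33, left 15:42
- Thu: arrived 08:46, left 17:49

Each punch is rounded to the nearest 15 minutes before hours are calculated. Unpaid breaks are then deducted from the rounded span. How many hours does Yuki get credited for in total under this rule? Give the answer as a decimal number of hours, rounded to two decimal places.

23.75 hours

Tue: in 08:49→08:45, out 14:34→14:30; 5 h 45 min − 15 min = 5 h 30 min
Wed: in 06:33→06:30, out 15:42→15:45; 9 h 15 min
Thu: in 08:46→08:45, out 17:49→17:45; 9 h 0 min
Total credited: 23 h 45 min.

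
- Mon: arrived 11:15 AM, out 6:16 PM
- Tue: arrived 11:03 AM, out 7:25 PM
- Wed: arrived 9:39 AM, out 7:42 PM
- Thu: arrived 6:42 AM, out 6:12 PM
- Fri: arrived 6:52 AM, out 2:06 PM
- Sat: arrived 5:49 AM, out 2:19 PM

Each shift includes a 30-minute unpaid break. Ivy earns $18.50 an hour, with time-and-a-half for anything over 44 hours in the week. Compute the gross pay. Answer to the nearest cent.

Mon: 11:15 AM–6:16 PM = 7 h 1 min; less 30 min break → 6 h 31 min
Tue: 11:03 AM–7:25 PM = 8 h 22 min; less 30 min break → 7 h 52 min
Wed: 9:39 AM–7:42 PM = 10 h 3 min; less 30 min break → 9 h 33 min
Thu: 6:42 AM–6:12 PM = 11 h 30 min; less 30 min break → 11 h 0 min
Fri: 6:52 AM–2:06 PM = 7 h 14 min; less 30 min break → 6 h 44 min
Sat: 5:49 AM–2:19 PM = 8 h 30 min; less 30 min break → 8 h 0 min
Total worked: 49 h 40 min = 2980 min.
Regular 44 h 0 min = 2640 min at $18.50/h; overtime 5 h 40 min = 340 min at $27.75/h.
Pay = (2640 × $18.50 + 340 × $27.75) ÷ 60 = $971.25.

$971.25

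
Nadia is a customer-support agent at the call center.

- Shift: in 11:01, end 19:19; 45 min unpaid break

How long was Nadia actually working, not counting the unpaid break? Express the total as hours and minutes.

Shift: 11:01–19:19 = 8 h 18 min; less 45 min break → 7 h 33 min

7 h 33 min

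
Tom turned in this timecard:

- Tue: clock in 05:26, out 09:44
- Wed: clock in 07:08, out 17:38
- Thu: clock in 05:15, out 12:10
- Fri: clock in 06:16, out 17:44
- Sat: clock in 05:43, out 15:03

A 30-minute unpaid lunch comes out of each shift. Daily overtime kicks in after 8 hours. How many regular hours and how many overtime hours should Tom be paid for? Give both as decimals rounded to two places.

Regular 34.22 hours, overtime 5.80 hours

Tue: 05:26–09:44 = 4 h 18 min; less 30 min break → 3 h 48 min
Wed: 07:08–17:38 = 10 h 30 min; less 30 min break → 10 h 0 min
Thu: 05:15–12:10 = 6 h 55 min; less 30 min break → 6 h 25 min
Fri: 06:16–17:44 = 11 h 28 min; less 30 min break → 10 h 58 min
Sat: 05:43–15:03 = 9 h 20 min; less 30 min break → 8 h 50 min
Tue reg 3 h 48 min / OT 0 h 0 min; Wed reg 8 h 0 min / OT 2 h 0 min; Thu reg 6 h 25 min / OT 0 h 0 min; Fri reg 8 h 0 min / OT 2 h 58 min; Sat reg 8 h 0 min / OT 0 h 50 min.
Totals: regular 34 h 13 min, overtime 5 h 48 min.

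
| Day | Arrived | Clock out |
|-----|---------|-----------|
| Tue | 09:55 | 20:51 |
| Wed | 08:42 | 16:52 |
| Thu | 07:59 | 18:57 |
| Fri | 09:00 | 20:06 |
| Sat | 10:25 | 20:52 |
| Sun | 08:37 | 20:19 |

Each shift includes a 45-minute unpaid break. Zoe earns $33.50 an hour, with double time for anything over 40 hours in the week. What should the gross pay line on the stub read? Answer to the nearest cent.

Tue: 09:55–20:51 = 10 h 56 min; less 45 min break → 10 h 11 min
Wed: 08:42–16:52 = 8 h 10 min; less 45 min break → 7 h 25 min
Thu: 07:59–18:57 = 10 h 58 min; less 45 min break → 10 h 13 min
Fri: 09:00–20:06 = 11 h 6 min; less 45 min break → 10 h 21 min
Sat: 10:25–20:52 = 10 h 27 min; less 45 min break → 9 h 42 min
Sun: 08:37–20:19 = 11 h 42 min; less 45 min break → 10 h 57 min
Total worked: 58 h 49 min = 3529 min.
Regular 40 h 0 min = 2400 min at $33.50/h; overtime 18 h 49 min = 1129 min at $67.00/h.
Pay = (2400 × $33.50 + 1129 × $67.00) ÷ 60 = $2600.72.

$2600.72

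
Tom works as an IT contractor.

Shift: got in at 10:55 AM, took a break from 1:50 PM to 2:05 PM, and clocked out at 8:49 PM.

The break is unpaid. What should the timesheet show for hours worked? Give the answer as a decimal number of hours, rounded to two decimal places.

9.65 hours

Shift: 10:55 AM–8:49 PM = 9 h 54 min; less 15 min break → 9 h 39 min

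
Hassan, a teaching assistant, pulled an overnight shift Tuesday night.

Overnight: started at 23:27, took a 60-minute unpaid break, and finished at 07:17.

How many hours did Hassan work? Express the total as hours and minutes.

Overnight: 23:27 → midnight = 0 h 33 min; midnight → 07:17 = 7 h 17 min; span 7 h 50 min; less 60 min break → 6 h 50 min

6 h 50 min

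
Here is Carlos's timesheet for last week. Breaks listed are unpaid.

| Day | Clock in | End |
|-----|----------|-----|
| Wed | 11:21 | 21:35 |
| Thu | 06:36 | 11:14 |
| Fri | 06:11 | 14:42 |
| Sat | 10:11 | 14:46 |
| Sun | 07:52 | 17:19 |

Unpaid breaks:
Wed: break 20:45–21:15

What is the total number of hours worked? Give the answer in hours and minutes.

Wed: 11:21–21:35 = 10 h 14 min; less 30 min break → 9 h 44 min
Thu: 06:36–11:14 = 4 h 38 min
Fri: 06:11–14:42 = 8 h 31 min
Sat: 10:11–14:46 = 4 h 35 min
Sun: 07:52–17:19 = 9 h 27 min
Total: 9 h 44 min + 4 h 38 min + 8 h 31 min + 4 h 35 min + 9 h 27 min = 36 h 55 min.

36 h 55 min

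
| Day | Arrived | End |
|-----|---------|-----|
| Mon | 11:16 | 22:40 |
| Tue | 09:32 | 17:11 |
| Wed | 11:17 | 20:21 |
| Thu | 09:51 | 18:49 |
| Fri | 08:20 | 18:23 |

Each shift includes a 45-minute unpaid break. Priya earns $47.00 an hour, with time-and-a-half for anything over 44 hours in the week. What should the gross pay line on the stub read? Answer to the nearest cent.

Mon: 11:16–22:40 = 11 h 24 min; less 45 min break → 10 h 39 min
Tue: 09:32–17:11 = 7 h 39 min; less 45 min break → 6 h 54 min
Wed: 11:17–20:21 = 9 h 4 min; less 45 min break → 8 h 19 min
Thu: 09:51–18:49 = 8 h 58 min; less 45 min break → 8 h 13 min
Fri: 08:20–18:23 = 10 h 3 min; less 45 min break → 9 h 18 min
Total worked: 43 h 23 min = 2603 min.
Regular 43 h 23 min = 2603 min at $47.00/h; overtime 0 h 0 min = 0 min at $70.50/h.
Pay = (2603 × $47.00 + 0 × $70.50) ÷ 60 = $2039.02.

$2039.02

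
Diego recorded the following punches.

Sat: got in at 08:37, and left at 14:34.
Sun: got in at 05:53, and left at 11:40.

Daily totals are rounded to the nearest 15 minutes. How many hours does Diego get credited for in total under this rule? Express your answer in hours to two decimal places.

Sat: 08:37–14:34 = 5 h 57 min → rounds to 6 h 0 min
Sun: 05:53–11:40 = 5 h 47 min → rounds to 5 h 45 min
Total credited: 11 h 45 min.

11.75 hours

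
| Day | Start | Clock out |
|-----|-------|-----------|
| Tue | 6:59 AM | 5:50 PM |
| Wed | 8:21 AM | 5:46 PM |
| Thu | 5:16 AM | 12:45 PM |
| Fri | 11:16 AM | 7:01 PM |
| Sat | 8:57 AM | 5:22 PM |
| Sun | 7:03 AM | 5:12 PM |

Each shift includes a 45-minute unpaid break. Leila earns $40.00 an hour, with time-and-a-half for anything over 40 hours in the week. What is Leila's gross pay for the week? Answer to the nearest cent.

$2174.00

Tue: 6:59 AM–5:50 PM = 10 h 51 min; less 45 min break → 10 h 6 min
Wed: 8:21 AM–5:46 PM = 9 h 25 min; less 45 min break → 8 h 40 min
Thu: 5:16 AM–12:45 PM = 7 h 29 min; less 45 min break → 6 h 44 min
Fri: 11:16 AM–7:01 PM = 7 h 45 min; less 45 min break → 7 h 0 min
Sat: 8:57 AM–5:22 PM = 8 h 25 min; less 45 min break → 7 h 40 min
Sun: 7:03 AM–5:12 PM = 10 h 9 min; less 45 min break → 9 h 24 min
Total worked: 49 h 34 min = 2974 min.
Regular 40 h 0 min = 2400 min at $40.00/h; overtime 9 h 34 min = 574 min at $60.00/h.
Pay = (2400 × $40.00 + 574 × $60.00) ÷ 60 = $2174.00.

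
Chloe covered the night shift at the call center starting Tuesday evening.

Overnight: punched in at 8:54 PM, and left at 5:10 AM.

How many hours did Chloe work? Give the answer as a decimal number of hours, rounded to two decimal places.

8.27 hours

Overnight: 8:54 PM → midnight = 3 h 6 min; midnight → 5:10 AM = 5 h 10 min; span 8 h 16 min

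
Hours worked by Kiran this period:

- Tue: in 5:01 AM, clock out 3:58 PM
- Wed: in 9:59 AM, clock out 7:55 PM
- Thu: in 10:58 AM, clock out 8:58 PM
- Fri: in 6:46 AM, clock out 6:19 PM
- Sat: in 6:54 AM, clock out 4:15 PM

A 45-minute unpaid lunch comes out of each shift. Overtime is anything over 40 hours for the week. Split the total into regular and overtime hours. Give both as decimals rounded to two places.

Regular 40.00 hours, overtime 8.03 hours

Tue: 5:01 AM–3:58 PM = 10 h 57 min; less 45 min break → 10 h 12 min
Wed: 9:59 AM–7:55 PM = 9 h 56 min; less 45 min break → 9 h 11 min
Thu: 10:58 AM–8:58 PM = 10 h 0 min; less 45 min break → 9 h 15 min
Fri: 6:46 AM–6:19 PM = 11 h 33 min; less 45 min break → 10 h 48 min
Sat: 6:54 AM–4:15 PM = 9 h 21 min; less 45 min break → 8 h 36 min
Total worked: 48 h 2 min = 48.03 h.
Threshold 40 h → overtime 8 h 2 min, regular 40 h 0 min.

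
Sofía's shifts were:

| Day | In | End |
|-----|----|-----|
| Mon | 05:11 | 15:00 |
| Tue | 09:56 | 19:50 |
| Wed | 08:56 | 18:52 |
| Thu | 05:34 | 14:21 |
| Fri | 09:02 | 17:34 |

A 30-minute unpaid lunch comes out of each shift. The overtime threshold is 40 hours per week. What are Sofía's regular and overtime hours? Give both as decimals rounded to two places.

Mon: 05:11–15:00 = 9 h 49 min; less 30 min break → 9 h 19 min
Tue: 09:56–19:50 = 9 h 54 min; less 30 min break → 9 h 24 min
Wed: 08:56–18:52 = 9 h 56 min; less 30 min break → 9 h 26 min
Thu: 05:34–14:21 = 8 h 47 min; less 30 min break → 8 h 17 min
Fri: 09:02–17:34 = 8 h 32 min; less 30 min break → 8 h 2 min
Total worked: 44 h 28 min = 44.47 h.
Threshold 40 h → overtime 4 h 28 min, regular 40 h 0 min.

Regular 40.00 hours, overtime 4.47 hours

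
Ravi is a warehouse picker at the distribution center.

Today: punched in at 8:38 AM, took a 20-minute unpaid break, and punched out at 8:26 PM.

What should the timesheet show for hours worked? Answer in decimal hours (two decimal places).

Today: 8:38 AM–8:26 PM = 11 h 48 min; less 20 min break → 11 h 28 min

11.47 hours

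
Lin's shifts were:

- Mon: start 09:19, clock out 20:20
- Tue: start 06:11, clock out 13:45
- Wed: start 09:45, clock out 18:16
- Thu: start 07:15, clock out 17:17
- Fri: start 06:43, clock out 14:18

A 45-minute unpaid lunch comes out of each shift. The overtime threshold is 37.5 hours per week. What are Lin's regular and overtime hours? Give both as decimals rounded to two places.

Mon: 09:19–20:20 = 11 h 1 min; less 45 min break → 10 h 16 min
Tue: 06:11–13:45 = 7 h 34 min; less 45 min break → 6 h 49 min
Wed: 09:45–18:16 = 8 h 31 min; less 45 min break → 7 h 46 min
Thu: 07:15–17:17 = 10 h 2 min; less 45 min break → 9 h 17 min
Fri: 06:43–14:18 = 7 h 35 min; less 45 min break → 6 h 50 min
Total worked: 40 h 58 min = 40.97 h.
Threshold 37.5 h → overtime 3 h 28 min, regular 37 h 30 min.

Regular 37.50 hours, overtime 3.47 hours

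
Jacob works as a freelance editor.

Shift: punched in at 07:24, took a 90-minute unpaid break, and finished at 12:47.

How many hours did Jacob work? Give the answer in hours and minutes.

3 h 53 min

Shift: 07:24–12:47 = 5 h 23 min; less 90 min break → 3 h 53 min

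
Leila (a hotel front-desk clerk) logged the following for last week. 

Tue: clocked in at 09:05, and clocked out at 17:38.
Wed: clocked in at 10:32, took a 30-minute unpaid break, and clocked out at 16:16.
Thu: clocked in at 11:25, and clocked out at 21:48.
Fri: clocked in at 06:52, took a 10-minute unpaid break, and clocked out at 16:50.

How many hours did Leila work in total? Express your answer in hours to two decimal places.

33.97 hours

Tue: 09:05–17:38 = 8 h 33 min
Wed: 10:32–16:16 = 5 h 44 min; less 30 min break → 5 h 14 min
Thu: 11:25–21:48 = 10 h 23 min
Fri: 06:52–16:50 = 9 h 58 min; less 10 min break → 9 h 48 min
Total: 8 h 33 min + 5 h 14 min + 10 h 23 min + 9 h 48 min = 33 h 58 min.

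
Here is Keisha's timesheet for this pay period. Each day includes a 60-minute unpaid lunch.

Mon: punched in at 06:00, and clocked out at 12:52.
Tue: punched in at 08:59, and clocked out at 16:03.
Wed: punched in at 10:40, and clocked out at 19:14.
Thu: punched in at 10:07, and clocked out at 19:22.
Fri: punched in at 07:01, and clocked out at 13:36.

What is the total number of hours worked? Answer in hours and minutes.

33 h 20 min

Mon: 06:00–12:52 = 6 h 52 min; less 60 min break → 5 h 52 min
Tue: 08:59–16:03 = 7 h 4 min; less 60 min break → 6 h 4 min
Wed: 10:40–19:14 = 8 h 34 min; less 60 min break → 7 h 34 min
Thu: 10:07–19:22 = 9 h 15 min; less 60 min break → 8 h 15 min
Fri: 07:01–13:36 = 6 h 35 min; less 60 min break → 5 h 35 min
Total: 5 h 52 min + 6 h 4 min + 7 h 34 min + 8 h 15 min + 5 h 35 min = 33 h 20 min.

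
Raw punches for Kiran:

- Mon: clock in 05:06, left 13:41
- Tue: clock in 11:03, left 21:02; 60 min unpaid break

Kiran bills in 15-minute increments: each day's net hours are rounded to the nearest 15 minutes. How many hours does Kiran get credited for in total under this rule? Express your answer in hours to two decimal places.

17.50 hours

Mon: 05:06–13:41 = 8 h 35 min → rounds to 8 h 30 min
Tue: 11:03–21:02 = 9 h 59 min − 60 min = 8 h 59 min → rounds to 9 h 0 min
Total credited: 17 h 30 min.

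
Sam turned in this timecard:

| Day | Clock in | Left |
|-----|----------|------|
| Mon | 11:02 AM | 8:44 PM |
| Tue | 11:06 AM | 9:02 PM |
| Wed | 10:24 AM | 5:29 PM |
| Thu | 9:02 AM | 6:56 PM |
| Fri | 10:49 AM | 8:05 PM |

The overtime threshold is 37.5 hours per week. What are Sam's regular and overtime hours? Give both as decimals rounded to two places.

Mon: 11:02 AM–8:44 PM = 9 h 42 min
Tue: 11:06 AM–9:02 PM = 9 h 56 min
Wed: 10:24 AM–5:29 PM = 7 h 5 min
Thu: 9:02 AM–6:56 PM = 9 h 54 min
Fri: 10:49 AM–8:05 PM = 9 h 16 min
Total worked: 45 h 53 min = 45.88 h.
Threshold 37.5 h → overtime 8 h 23 min, regular 37 h 30 min.

Regular 37.50 hours, overtime 8.38 hours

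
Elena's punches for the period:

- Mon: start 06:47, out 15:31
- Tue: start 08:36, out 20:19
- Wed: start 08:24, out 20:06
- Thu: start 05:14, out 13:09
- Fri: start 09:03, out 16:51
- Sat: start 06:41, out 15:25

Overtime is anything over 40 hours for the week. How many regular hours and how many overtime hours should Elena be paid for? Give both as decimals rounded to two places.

Regular 40.00 hours, overtime 16.60 hours

Mon: 06:47–15:31 = 8 h 44 min
Tue: 08:36–20:19 = 11 h 43 min
Wed: 08:24–20:06 = 11 h 42 min
Thu: 05:14–13:09 = 7 h 55 min
Fri: 09:03–16:51 = 7 h 48 min
Sat: 06:41–15:25 = 8 h 44 min
Total worked: 56 h 36 min = 56.60 h.
Threshold 40 h → overtime 16 h 36 min, regular 40 h 0 min.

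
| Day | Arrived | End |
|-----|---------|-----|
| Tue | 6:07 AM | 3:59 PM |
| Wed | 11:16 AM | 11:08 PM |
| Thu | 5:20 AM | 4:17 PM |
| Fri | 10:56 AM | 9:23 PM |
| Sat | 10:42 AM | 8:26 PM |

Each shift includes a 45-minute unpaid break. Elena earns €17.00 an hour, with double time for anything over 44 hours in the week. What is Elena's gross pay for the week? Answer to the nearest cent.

Tue: 6:07 AM–3:59 PM = 9 h 52 min; less 45 min break → 9 h 7 min
Wed: 11:16 AM–11:08 PM = 11 h 52 min; less 45 min break → 11 h 7 min
Thu: 5:20 AM–4:17 PM = 10 h 57 min; less 45 min break → 10 h 12 min
Fri: 10:56 AM–9:23 PM = 10 h 27 min; less 45 min break → 9 h 42 min
Sat: 10:42 AM–8:26 PM = 9 h 44 min; less 45 min break → 8 h 59 min
Total worked: 49 h 7 min = 2947 min.
Regular 44 h 0 min = 2640 min at €17.00/h; overtime 5 h 7 min = 307 min at €34.00/h.
Pay = (2640 × €17.00 + 307 × €34.00) ÷ 60 = €921.97.

€921.97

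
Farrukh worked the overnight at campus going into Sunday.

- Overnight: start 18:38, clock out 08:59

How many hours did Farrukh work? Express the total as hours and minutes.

14 h 21 min

Overnight: 18:38 → midnight = 5 h 22 min; midnight → 08:59 = 8 h 59 min; span 14 h 21 min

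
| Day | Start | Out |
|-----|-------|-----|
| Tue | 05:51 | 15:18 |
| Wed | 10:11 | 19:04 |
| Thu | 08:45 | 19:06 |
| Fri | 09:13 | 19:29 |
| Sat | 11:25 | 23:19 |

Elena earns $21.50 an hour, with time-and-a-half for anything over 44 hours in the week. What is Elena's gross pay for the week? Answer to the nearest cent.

Tue: 05:51–15:18 = 9 h 27 min
Wed: 10:11–19:04 = 8 h 53 min
Thu: 08:45–19:06 = 10 h 21 min
Fri: 09:13–19:29 = 10 h 16 min
Sat: 11:25–23:19 = 11 h 54 min
Total worked: 50 h 51 min = 3051 min.
Regular 44 h 0 min = 2640 min at $21.50/h; overtime 6 h 51 min = 411 min at $32.25/h.
Pay = (2640 × $21.50 + 411 × $32.25) ÷ 60 = $1166.91.

$1166.91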